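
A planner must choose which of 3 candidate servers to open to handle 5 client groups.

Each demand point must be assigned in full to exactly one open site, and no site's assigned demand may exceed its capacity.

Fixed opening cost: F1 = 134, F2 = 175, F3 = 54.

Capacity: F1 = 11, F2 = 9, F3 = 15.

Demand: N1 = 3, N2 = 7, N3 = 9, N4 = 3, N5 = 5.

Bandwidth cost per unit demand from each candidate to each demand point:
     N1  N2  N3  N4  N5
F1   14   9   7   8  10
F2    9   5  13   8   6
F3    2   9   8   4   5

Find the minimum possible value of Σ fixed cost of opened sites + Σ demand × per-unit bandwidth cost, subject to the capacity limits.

504

Open {F1, F2, F3}; cheapest assignment that respects the capacities:
  F1 (cap 11, load 9): N3 — cost 9×7 = 63
  F2 (cap 9, load 7): N2 — cost 7×5 = 35
  F3 (cap 15, load 11): N1, N4, N5 — cost 3×2 + 3×4 + 5×5 = 43
  Shipping 141, fixed 363 → total 504.
  Any other capacity-feasible assignment to {F1, F2, F3} ships for at least 141.
Total demand is 27 and no other set of sites has combined capacity ≥ 27, so {F1, F2, F3} is the only feasible choice of open sites. Minimum: 504.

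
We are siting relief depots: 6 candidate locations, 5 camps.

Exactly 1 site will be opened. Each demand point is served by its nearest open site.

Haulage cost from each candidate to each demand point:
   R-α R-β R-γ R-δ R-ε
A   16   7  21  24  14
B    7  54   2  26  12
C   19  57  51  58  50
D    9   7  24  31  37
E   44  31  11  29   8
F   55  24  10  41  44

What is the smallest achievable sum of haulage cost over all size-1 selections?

Open {A}.
  R-α→A 16, R-β→A 7, R-γ→A 21, R-δ→A 24, R-ε→A 14  ⇒ total 82.
Compare {B}: total 101.
Compare {D}: total 108.
No size-1 selection does better; minimum is 82.

82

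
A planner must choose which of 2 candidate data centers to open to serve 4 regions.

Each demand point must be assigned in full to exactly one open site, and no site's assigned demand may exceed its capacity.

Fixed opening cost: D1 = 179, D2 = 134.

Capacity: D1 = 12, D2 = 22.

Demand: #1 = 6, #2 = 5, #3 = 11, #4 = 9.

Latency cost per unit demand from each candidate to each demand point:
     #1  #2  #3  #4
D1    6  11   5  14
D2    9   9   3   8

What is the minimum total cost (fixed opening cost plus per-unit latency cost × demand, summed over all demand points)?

509

Open {D1, D2}; cheapest assignment that respects the capacities:
  D1 (cap 12, load 11): #1, #2 — cost 6×6 + 5×11 = 91
  D2 (cap 22, load 20): #3, #4 — cost 11×3 + 9×8 = 105
  Shipping 196, fixed 313 → total 509.
  Any other capacity-feasible assignment to {D1, D2} ships for at least 196.
Total demand is 31 and no other set of sites has combined capacity ≥ 31, so {D1, D2} is the only feasible choice of open sites. Minimum: 509.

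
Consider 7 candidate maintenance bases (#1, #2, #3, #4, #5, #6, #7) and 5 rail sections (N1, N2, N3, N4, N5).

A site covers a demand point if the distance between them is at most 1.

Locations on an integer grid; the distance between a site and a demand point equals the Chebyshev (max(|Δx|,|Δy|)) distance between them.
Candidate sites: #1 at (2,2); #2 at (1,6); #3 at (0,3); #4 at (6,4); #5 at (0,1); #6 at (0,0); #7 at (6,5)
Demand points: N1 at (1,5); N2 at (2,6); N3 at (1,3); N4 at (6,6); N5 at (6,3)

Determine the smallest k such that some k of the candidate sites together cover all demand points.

4

Coverage sets (demand points within 1 of each site):
  #1: {N3}
  #2: {N1, N2}
  #3: {N3}
  #4: {N5}
  #5: {}
  #6: {}
  #7: {N4}
No 3 sites suffice: every size-3 union leaves at least one demand point uncovered.
But {#1, #2, #4, #7} covers everything, so the minimum is 4.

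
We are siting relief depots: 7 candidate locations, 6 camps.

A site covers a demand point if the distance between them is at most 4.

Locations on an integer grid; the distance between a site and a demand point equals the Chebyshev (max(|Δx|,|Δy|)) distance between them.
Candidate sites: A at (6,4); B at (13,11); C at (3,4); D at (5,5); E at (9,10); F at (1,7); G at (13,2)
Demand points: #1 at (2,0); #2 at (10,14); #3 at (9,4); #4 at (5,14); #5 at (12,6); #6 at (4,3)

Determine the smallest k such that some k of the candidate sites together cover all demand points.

Coverage sets (demand points within 4 of each site):
  A: {#1, #3, #6}
  B: {#2}
  C: {#1, #6}
  D: {#3, #6}
  E: {#2, #4, #5}
  F: {#6}
  G: {#3, #5}
No single site covers all 6 demand points.
But {A, E} covers everything, so the minimum is 2.

2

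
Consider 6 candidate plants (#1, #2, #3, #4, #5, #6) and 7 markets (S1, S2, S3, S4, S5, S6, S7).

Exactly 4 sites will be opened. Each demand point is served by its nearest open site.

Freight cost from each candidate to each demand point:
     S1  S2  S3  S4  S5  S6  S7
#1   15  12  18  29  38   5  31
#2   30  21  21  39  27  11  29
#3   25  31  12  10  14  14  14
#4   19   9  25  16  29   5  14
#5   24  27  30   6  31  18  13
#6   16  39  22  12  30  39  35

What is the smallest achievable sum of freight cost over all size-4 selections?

74

Open {#1, #3, #4, #5}.
  S1→#1 15, S2→#4 9, S3→#3 12, S4→#5 6, S5→#3 14, S6→#1 5, S7→#5 13  ⇒ total 74.
Compare {#3, #4, #5, #6}: total 75.
Compare {#1, #2, #3, #5}: total 77.
No size-4 selection does better; minimum is 74.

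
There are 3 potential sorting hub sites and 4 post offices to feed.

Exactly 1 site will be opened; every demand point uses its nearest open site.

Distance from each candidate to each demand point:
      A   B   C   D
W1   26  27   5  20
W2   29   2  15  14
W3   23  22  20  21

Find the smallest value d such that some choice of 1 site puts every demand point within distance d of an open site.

23

Open {W3}.
  Farthest demand point is A at distance 23 (to W3); all others are ≤ 23.
With {W1} the worst case is 27.
With {W2} the worst case is 29.
No size-1 selection achieves below 23.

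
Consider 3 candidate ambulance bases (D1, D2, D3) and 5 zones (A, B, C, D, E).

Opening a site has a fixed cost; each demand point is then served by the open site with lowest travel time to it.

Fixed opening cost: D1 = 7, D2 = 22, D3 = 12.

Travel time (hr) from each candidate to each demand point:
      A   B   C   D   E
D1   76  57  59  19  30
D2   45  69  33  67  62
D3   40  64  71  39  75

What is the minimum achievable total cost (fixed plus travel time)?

Open {D1, D2}: assign each demand point to its cheapest open site.
  A→D2 45, B→D1 57, C→D2 33, D→D1 19, E→D1 30
  travel time 184, fixed 29 → total 213.
Compare {D1, D2, D3}: travel time 179 + fixed 41 = 220.
Compare {D1, D3}: travel time 205 + fixed 19 = 224.
Compare {D1}: travel time 241 + fixed 7 = 248.
All other subsets cost ≥ 220. Minimum total cost: 213.

213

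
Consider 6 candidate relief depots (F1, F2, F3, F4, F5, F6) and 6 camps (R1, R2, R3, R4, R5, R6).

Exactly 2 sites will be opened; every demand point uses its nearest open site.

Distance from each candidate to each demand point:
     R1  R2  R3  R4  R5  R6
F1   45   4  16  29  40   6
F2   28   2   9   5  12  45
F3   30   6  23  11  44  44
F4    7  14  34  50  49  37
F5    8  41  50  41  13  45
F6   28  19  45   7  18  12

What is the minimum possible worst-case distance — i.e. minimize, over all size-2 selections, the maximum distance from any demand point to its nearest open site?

28

Open {F1, F2}.
  Farthest demand point is R1 at distance 28 (to F2); all others are ≤ 28.
With {F1, F6} the worst case is 28.
With {F2, F6} the worst case is 28.
No size-2 selection achieves below 28.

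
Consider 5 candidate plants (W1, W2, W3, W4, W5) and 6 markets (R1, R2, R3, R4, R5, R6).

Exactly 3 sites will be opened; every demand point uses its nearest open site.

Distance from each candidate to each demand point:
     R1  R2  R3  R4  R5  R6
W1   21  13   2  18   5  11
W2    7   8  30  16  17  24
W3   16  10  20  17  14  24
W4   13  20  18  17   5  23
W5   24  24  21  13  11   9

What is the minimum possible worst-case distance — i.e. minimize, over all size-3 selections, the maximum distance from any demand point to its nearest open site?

Open {W1, W2, W5}.
  Farthest demand point is R4 at distance 13 (to W5); all others are ≤ 13.
With {W1, W4, W5} the worst case is 13.
With {W1, W2, W3} the worst case is 16.
No size-3 selection achieves below 13.

13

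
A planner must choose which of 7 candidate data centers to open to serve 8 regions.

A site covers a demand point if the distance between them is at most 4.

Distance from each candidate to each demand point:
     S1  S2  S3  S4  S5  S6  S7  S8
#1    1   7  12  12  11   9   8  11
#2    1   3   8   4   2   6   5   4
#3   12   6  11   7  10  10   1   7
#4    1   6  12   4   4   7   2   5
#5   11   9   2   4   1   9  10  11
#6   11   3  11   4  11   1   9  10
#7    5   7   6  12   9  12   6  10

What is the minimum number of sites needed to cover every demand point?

4

Coverage sets (demand points within 4 of each site):
  #1: {S1}
  #2: {S1, S2, S4, S5, S8}
  #3: {S7}
  #4: {S1, S4, S5, S7}
  #5: {S3, S4, S5}
  #6: {S2, S4, S6}
  #7: {}
No 3 sites suffice: every size-3 union leaves at least one demand point uncovered.
But {#2, #3, #5, #6} covers everything, so the minimum is 4.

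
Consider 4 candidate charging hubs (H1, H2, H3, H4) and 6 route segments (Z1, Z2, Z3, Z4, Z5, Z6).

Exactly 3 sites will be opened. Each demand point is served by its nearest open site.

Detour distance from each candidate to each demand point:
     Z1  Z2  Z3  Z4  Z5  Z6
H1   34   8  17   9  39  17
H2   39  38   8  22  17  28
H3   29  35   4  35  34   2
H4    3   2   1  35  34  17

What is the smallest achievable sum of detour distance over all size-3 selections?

Open {H2, H3, H4}.
  Z1→H4 3, Z2→H4 2, Z3→H4 1, Z4→H2 22, Z5→H2 17, Z6→H3 2  ⇒ total 47.
Compare {H1, H2, H4}: total 49.
Compare {H1, H3, H4}: total 51.
No size-3 selection does better; minimum is 47.

47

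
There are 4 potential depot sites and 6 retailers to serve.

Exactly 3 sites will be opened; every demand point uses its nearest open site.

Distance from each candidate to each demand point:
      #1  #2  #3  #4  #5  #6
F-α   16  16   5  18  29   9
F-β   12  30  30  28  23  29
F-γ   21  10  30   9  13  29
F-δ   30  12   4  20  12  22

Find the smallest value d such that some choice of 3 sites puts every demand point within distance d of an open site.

Open {F-α, F-β, F-γ}.
  Farthest demand point is #5 at distance 13 (to F-γ); all others are ≤ 13.
With {F-α, F-γ, F-δ} the worst case is 16.
With {F-α, F-β, F-δ} the worst case is 18.
No size-3 selection achieves below 13.

13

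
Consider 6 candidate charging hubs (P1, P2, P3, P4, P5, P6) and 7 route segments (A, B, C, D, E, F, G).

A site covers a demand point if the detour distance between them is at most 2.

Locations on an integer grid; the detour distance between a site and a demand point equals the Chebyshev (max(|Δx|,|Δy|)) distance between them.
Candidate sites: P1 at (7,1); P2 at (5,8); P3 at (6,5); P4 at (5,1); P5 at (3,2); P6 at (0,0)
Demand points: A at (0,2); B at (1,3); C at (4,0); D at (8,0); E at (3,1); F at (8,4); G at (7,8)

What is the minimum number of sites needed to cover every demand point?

5

Coverage sets (demand points within 2 of each site):
  P1: {D}
  P2: {G}
  P3: {F}
  P4: {C, E}
  P5: {B, C, E}
  P6: {A}
No 4 sites suffice: every size-4 union leaves at least one demand point uncovered.
But {P1, P2, P3, P5, P6} covers everything, so the minimum is 5.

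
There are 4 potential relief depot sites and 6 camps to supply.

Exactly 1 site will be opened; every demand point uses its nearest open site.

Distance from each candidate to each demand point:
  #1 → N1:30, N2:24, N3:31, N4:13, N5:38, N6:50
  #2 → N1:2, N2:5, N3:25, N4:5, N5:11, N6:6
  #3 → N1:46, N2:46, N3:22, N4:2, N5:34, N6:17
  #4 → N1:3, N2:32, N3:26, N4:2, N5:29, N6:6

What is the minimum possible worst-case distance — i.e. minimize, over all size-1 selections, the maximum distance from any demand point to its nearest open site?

Open {#2}.
  Farthest demand point is N3 at distance 25 (to #2); all others are ≤ 25.
With {#4} the worst case is 32.
With {#3} the worst case is 46.
No size-1 selection achieves below 25.

25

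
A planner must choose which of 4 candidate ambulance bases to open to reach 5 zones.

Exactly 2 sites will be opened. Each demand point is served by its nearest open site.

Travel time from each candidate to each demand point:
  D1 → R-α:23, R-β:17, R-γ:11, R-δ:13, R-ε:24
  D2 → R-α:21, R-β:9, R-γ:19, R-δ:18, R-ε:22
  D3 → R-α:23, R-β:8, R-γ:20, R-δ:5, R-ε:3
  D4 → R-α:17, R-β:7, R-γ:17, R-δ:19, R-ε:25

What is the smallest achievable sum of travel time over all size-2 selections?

Open {D3, D4}.
  R-α→D4 17, R-β→D4 7, R-γ→D4 17, R-δ→D3 5, R-ε→D3 3  ⇒ total 49.
Compare {D1, D3}: total 50.
Compare {D2, D3}: total 56.
No size-2 selection does better; minimum is 49.

49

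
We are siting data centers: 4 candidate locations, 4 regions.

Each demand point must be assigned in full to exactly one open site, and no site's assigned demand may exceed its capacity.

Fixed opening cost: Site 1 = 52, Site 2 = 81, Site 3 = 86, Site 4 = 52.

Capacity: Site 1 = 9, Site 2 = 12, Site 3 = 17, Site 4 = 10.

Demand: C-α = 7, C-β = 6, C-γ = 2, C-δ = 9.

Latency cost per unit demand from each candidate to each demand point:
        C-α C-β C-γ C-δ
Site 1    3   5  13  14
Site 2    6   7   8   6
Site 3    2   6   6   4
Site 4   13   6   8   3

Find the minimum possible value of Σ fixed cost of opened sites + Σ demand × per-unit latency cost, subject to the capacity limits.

227

Open {Site 3, Site 4}; cheapest assignment that respects the capacities:
  Site 3 (cap 17, load 15): C-α, C-β, C-γ — cost 7×2 + 6×6 + 2×6 = 62
  Site 4 (cap 10, load 9): C-δ — cost 9×3 = 27
  Shipping 89, fixed 138 → total 227.
  Any other capacity-feasible assignment to {Site 3, Site 4} ships for at least 89.
Compare {Site 1, Site 3}: its best feasible assignment gives total 243.
Compare {Site 1, Site 3, Site 4}: its best feasible assignment gives total 273.
Every other set of open sites that can feasibly serve all demand totals ≥ 243 even under its best assignment. Minimum: 227.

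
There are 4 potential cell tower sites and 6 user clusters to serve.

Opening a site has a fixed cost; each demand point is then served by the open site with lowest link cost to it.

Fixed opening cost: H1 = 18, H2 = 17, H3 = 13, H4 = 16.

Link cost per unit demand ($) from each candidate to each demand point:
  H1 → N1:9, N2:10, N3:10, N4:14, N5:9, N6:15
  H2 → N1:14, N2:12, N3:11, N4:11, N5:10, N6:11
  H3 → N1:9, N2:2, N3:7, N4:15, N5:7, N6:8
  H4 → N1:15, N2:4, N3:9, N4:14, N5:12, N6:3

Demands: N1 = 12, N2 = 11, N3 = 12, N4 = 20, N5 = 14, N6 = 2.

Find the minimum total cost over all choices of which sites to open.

578

Open {H2, H3}: assign each demand point to its cheapest open site.
  N1→H3 12×9=108, N2→H3 11×2=22, N3→H3 12×7=84, N4→H2 20×11=220, N5→H3 14×7=98, N6→H3 2×8=16
  link cost 548, fixed 30 → total 578.
Compare {H2, H3, H4}: link cost 538 + fixed 46 = 584.
Compare {H1, H2, H3}: link cost 548 + fixed 48 = 596.
Compare {H1, H2, H3, H4}: link cost 538 + fixed 64 = 602.
All other subsets cost ≥ 584. Minimum total cost: 578.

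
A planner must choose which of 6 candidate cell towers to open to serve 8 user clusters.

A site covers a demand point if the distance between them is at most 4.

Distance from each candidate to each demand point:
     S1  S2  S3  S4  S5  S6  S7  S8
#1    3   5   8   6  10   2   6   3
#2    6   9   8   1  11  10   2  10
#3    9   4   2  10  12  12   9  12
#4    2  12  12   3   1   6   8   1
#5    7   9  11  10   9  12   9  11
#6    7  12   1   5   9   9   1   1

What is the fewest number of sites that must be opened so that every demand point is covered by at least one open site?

4

Coverage sets (demand points within 4 of each site):
  #1: {S1, S6, S8}
  #2: {S4, S7}
  #3: {S2, S3}
  #4: {S1, S4, S5, S8}
  #5: {}
  #6: {S3, S7, S8}
No 3 sites suffice: every size-3 union leaves at least one demand point uncovered.
But {#1, #2, #3, #4} covers everything, so the minimum is 4.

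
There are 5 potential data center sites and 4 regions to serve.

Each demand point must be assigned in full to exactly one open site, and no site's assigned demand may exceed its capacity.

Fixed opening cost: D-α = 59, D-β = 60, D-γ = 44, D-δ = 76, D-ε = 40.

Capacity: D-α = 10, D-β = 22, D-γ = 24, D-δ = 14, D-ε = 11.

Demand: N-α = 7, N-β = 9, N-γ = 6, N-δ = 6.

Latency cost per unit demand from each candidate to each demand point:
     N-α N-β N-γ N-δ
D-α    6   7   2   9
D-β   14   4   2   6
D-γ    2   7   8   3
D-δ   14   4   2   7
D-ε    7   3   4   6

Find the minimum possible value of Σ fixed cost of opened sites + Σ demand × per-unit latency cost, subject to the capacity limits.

Open {D-β, D-γ}; cheapest assignment that respects the capacities:
  D-β (cap 22, load 15): N-β, N-γ — cost 9×4 + 6×2 = 48
  D-γ (cap 24, load 13): N-α, N-δ — cost 7×2 + 6×3 = 32
  Shipping 80, fixed 104 → total 184.
  Any other capacity-feasible assignment to {D-β, D-γ} ships for at least 80.
Compare {D-γ, D-ε}: its best feasible assignment gives total 191.
Compare {D-α, D-γ}: its best feasible assignment gives total 210.
Every other set of open sites that can feasibly serve all demand totals ≥ 191 even under its best assignment. Minimum: 184.

184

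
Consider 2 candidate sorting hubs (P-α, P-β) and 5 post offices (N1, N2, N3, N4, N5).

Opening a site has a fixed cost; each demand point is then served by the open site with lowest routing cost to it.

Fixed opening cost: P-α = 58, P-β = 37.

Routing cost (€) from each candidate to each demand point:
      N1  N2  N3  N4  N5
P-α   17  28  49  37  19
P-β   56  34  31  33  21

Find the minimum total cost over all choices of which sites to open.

Open {P-α}: assign each demand point to its cheapest open site.
  N1→P-α 17, N2→P-α 28, N3→P-α 49, N4→P-α 37, N5→P-α 19
  routing cost 150, fixed 58 → total 208.
Compare {P-β}: routing cost 175 + fixed 37 = 212.
Compare {P-α, P-β}: routing cost 128 + fixed 95 = 223.

208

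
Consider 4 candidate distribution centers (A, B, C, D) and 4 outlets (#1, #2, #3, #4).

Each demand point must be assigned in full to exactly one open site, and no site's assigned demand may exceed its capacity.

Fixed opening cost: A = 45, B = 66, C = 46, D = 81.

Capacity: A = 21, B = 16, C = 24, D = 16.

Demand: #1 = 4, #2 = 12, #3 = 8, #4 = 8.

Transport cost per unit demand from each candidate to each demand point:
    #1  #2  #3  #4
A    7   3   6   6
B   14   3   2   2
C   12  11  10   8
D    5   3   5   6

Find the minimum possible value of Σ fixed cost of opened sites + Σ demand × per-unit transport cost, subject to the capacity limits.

Open {A, B}; cheapest assignment that respects the capacities:
  A (cap 21, load 16): #1, #2 — cost 4×7 + 12×3 = 64
  B (cap 16, load 16): #3, #4 — cost 8×2 + 8×2 = 32
  Shipping 96, fixed 111 → total 207.
  Any other capacity-feasible assignment to {A, B} ships for at least 96.
Compare {B, D}: its best feasible assignment gives total 235.
Compare {A, B, C}: its best feasible assignment gives total 253.
Every other set of open sites that can feasibly serve all demand totals ≥ 235 even under its best assignment. Minimum: 207.

207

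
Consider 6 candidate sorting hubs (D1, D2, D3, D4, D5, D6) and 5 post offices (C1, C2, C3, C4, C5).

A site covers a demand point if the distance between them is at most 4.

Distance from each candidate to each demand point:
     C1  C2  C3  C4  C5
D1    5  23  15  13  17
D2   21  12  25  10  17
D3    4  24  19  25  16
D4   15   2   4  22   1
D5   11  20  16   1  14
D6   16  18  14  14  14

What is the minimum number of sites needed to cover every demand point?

Coverage sets (demand points within 4 of each site):
  D1: {}
  D2: {}
  D3: {C1}
  D4: {C2, C3, C5}
  D5: {C4}
  D6: {}
No 2 sites suffice: every size-2 union leaves at least one demand point uncovered.
But {D3, D4, D5} covers everything, so the minimum is 3.

3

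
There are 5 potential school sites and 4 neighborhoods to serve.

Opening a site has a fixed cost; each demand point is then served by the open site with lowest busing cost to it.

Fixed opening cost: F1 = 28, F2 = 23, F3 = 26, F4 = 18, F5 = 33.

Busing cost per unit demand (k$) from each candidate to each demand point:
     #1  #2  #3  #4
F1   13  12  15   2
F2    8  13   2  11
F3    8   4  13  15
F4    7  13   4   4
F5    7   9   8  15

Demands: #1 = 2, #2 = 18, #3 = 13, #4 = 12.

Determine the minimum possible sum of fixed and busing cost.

215

Open {F1, F2, F3}: assign each demand point to its cheapest open site.
  #1→F2 2×8=16, #2→F3 18×4=72, #3→F2 13×2=26, #4→F1 12×2=24
  busing cost 138, fixed 77 → total 215.
Compare {F2, F3, F4}: busing cost 160 + fixed 67 = 227.
Compare {F3, F4}: busing cost 186 + fixed 44 = 230.
Compare {F1, F2, F3, F4}: busing cost 136 + fixed 95 = 231.
All other subsets cost ≥ 227. Minimum total cost: 215.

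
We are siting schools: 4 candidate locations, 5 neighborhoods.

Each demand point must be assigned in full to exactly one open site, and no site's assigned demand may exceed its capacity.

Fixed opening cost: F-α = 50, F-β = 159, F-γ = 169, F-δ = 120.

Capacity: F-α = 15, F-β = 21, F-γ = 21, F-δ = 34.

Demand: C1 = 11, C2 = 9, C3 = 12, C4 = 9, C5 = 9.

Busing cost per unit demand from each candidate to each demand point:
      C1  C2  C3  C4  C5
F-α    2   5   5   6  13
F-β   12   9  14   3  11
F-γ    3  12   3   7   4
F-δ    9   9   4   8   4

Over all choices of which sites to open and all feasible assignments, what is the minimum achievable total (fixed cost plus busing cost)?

543

Open {F-α, F-β, F-δ}; cheapest assignment that respects the capacities:
  F-α (cap 15, load 11): C1 — cost 11×2 = 22
  F-β (cap 21, load 18): C2, C4 — cost 9×9 + 9×3 = 108
  F-δ (cap 34, load 21): C3, C5 — cost 12×4 + 9×4 = 84
  Shipping 214, fixed 329 → total 543.
  Any other capacity-feasible assignment to {F-α, F-β, F-δ} ships for at least 214.
Compare {F-γ, F-δ}: its best feasible assignment gives total 550.
Compare {F-α, F-γ, F-δ}: its best feasible assignment gives total 564.
Every other set of open sites that can feasibly serve all demand totals ≥ 550 even under its best assignment. Minimum: 543.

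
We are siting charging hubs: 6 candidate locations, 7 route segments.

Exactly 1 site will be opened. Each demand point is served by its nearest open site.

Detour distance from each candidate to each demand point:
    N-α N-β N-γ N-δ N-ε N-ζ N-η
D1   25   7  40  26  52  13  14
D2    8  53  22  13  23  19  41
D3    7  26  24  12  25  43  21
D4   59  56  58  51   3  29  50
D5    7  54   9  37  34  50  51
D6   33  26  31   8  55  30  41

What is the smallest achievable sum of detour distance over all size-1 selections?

158

Open {D3}.
  N-α→D3 7, N-β→D3 26, N-γ→D3 24, N-δ→D3 12, N-ε→D3 25, N-ζ→D3 43, N-η→D3 21  ⇒ total 158.
Compare {D1}: total 177.
Compare {D2}: total 179.
No size-1 selection does better; minimum is 158.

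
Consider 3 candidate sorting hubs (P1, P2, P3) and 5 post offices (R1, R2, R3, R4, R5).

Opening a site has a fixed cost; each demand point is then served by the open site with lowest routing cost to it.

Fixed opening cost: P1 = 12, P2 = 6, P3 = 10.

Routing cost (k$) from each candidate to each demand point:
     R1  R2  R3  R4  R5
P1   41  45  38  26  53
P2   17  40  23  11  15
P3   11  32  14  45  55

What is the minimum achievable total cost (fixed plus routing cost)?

99

Open {P2, P3}: assign each demand point to its cheapest open site.
  R1→P3 11, R2→P3 32, R3→P3 14, R4→P2 11, R5→P2 15
  routing cost 83, fixed 16 → total 99.
Compare {P1, P2, P3}: routing cost 83 + fixed 28 = 111.
Compare {P2}: routing cost 106 + fixed 6 = 112.
Compare {P1, P2}: routing cost 106 + fixed 18 = 124.
All other subsets cost ≥ 111. Minimum total cost: 99.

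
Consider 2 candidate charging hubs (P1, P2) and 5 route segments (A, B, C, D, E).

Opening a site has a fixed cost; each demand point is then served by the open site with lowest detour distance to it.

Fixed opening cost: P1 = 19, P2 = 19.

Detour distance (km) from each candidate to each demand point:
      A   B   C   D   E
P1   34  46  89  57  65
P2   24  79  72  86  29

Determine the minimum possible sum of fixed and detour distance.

266

Open {P1, P2}: assign each demand point to its cheapest open site.
  A→P2 24, B→P1 46, C→P2 72, D→P1 57, E→P2 29
  detour distance 228, fixed 38 → total 266.
Compare {P2}: detour distance 290 + fixed 19 = 309.
Compare {P1}: detour distance 291 + fixed 19 = 310.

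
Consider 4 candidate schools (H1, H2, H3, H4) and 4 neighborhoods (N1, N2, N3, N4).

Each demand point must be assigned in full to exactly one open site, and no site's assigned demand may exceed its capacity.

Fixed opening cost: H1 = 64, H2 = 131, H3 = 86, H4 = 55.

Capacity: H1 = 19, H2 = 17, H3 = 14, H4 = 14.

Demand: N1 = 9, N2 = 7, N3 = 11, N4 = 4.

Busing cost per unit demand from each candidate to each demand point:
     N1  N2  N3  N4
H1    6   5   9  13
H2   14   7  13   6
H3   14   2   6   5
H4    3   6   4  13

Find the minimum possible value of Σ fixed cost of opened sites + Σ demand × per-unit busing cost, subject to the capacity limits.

Open {H1, H4}; cheapest assignment that respects the capacities:
  H1 (cap 19, load 18): N2, N3 — cost 7×5 + 11×9 = 134
  H4 (cap 14, load 13): N1, N4 — cost 9×3 + 4×13 = 79
  Shipping 213, fixed 119 → total 332.
  Any other capacity-feasible assignment to {H1, H4} ships for at least 213.
Compare {H1, H3, H4}: its best feasible assignment gives total 337.
Compare {H1, H2, H4}: its best feasible assignment gives total 407.
Every other set of open sites that can feasibly serve all demand totals ≥ 337 even under its best assignment. Minimum: 332.

332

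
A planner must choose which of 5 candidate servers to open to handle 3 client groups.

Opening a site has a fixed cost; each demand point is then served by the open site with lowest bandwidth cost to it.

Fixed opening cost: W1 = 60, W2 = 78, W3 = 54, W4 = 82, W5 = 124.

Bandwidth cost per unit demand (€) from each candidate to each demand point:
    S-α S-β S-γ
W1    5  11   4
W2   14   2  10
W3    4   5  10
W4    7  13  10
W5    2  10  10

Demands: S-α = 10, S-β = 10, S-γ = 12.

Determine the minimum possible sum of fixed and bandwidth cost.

Open {W1, W3}: assign each demand point to its cheapest open site.
  S-α→W3 10×4=40, S-β→W3 10×5=50, S-γ→W1 12×4=48
  bandwidth cost 138, fixed 114 → total 252.
Compare {W1, W2}: bandwidth cost 118 + fixed 138 = 256.
Compare {W3}: bandwidth cost 210 + fixed 54 = 264.
Compare {W1}: bandwidth cost 208 + fixed 60 = 268.
All other subsets cost ≥ 256. Minimum total cost: 252.

252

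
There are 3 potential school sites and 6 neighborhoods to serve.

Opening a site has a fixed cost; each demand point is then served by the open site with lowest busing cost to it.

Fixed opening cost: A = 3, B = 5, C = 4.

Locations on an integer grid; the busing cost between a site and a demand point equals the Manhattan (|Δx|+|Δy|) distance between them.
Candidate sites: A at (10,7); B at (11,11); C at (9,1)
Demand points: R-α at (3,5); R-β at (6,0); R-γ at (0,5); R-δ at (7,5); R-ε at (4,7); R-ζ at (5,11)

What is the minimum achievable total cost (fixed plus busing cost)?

52

Open {A, C}: assign each demand point to its cheapest open site.
  R-α→A 9, R-β→C 4, R-γ→A 12, R-δ→A 5, R-ε→A 6, R-ζ→A 9
  busing cost 45, fixed 7 → total 52.
Compare {A, B, C}: busing cost 42 + fixed 12 = 54.
Compare {A}: busing cost 52 + fixed 3 = 55.
Compare {A, B}: busing cost 49 + fixed 8 = 57.
All other subsets cost ≥ 54. Minimum total cost: 52.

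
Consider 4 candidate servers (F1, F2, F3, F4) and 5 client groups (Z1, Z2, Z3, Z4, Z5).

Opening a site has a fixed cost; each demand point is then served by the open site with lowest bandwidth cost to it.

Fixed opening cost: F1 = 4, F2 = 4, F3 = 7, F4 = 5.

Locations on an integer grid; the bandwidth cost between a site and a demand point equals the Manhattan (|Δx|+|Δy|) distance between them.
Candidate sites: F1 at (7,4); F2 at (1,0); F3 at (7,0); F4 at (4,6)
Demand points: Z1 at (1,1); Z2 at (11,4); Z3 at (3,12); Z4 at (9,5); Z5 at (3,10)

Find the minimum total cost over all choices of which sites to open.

33

Open {F1, F2, F4}: assign each demand point to its cheapest open site.
  Z1→F2 1, Z2→F1 4, Z3→F4 7, Z4→F1 3, Z5→F4 5
  bandwidth cost 20, fixed 13 → total 33.
Compare {F1, F4}: bandwidth cost 27 + fixed 9 = 36.
Compare {F2, F4}: bandwidth cost 28 + fixed 9 = 37.
Compare {F1, F2}: bandwidth cost 30 + fixed 8 = 38.
All other subsets cost ≥ 36. Minimum total cost: 33.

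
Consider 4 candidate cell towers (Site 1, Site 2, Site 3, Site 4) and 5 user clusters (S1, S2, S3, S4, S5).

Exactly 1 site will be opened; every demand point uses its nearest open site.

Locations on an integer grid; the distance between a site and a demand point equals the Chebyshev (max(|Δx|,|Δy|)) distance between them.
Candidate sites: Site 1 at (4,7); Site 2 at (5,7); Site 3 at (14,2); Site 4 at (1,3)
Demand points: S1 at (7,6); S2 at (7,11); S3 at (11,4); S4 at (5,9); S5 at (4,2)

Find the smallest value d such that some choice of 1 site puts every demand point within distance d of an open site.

Open {Site 2}.
  Farthest demand point is S3 at distance 6 (to Site 2); all others are ≤ 6.
With {Site 1} the worst case is 7.
With {Site 3} the worst case is 10.
No size-1 selection achieves below 6.

6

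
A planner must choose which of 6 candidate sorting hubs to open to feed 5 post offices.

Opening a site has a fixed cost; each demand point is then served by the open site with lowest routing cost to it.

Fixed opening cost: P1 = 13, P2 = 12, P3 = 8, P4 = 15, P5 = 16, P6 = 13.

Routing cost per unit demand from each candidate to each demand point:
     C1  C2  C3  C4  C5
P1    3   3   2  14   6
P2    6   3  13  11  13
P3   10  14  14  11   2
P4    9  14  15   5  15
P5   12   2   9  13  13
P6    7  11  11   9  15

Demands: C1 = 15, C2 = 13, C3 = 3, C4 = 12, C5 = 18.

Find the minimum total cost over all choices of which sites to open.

222

Open {P1, P3, P4}: assign each demand point to its cheapest open site.
  C1→P1 15×3=45, C2→P1 13×3=39, C3→P1 3×2=6, C4→P4 12×5=60, C5→P3 18×2=36
  routing cost 186, fixed 36 → total 222.
Compare {P1, P3, P4, P5}: routing cost 173 + fixed 52 = 225.
Compare {P1, P2, P3, P4}: routing cost 186 + fixed 48 = 234.
Compare {P1, P3, P4, P6}: routing cost 186 + fixed 49 = 235.
All other subsets cost ≥ 225. Minimum total cost: 222.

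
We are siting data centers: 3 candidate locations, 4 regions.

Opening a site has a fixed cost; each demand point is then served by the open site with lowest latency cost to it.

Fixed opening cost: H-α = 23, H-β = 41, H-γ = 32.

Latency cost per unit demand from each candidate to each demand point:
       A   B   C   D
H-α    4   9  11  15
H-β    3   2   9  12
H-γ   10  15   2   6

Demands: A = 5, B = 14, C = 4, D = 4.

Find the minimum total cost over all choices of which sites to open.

148

Open {H-β, H-γ}: assign each demand point to its cheapest open site.
  A→H-β 5×3=15, B→H-β 14×2=28, C→H-γ 4×2=8, D→H-γ 4×6=24
  latency cost 75, fixed 73 → total 148.
Compare {H-β}: latency cost 127 + fixed 41 = 168.
Compare {H-α, H-β, H-γ}: latency cost 75 + fixed 96 = 171.
Compare {H-α, H-β}: latency cost 127 + fixed 64 = 191.
All other subsets cost ≥ 168. Minimum total cost: 148.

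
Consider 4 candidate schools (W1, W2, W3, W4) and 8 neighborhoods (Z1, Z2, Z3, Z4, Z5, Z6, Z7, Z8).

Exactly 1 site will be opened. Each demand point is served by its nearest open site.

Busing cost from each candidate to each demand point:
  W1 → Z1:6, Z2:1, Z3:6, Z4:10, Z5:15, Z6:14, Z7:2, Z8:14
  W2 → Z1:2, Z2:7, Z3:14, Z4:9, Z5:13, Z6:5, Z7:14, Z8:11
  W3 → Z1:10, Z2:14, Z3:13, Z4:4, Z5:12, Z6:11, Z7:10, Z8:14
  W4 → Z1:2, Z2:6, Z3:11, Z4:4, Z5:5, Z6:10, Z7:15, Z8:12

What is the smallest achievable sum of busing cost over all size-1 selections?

Open {W4}.
  Z1→W4 2, Z2→W4 6, Z3→W4 11, Z4→W4 4, Z5→W4 5, Z6→W4 10, Z7→W4 15, Z8→W4 12  ⇒ total 65.
Compare {W1}: total 68.
Compare {W2}: total 75.
No size-1 selection does better; minimum is 65.

65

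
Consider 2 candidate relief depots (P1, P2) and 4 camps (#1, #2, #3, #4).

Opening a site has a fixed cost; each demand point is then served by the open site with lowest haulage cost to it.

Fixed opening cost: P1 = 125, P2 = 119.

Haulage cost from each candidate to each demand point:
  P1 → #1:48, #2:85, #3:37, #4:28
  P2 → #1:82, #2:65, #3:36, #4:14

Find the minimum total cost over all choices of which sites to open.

316

Open {P2}: assign each demand point to its cheapest open site.
  #1→P2 82, #2→P2 65, #3→P2 36, #4→P2 14
  haulage cost 197, fixed 119 → total 316.
Compare {P1}: haulage cost 198 + fixed 125 = 323.
Compare {P1, P2}: haulage cost 163 + fixed 244 = 407.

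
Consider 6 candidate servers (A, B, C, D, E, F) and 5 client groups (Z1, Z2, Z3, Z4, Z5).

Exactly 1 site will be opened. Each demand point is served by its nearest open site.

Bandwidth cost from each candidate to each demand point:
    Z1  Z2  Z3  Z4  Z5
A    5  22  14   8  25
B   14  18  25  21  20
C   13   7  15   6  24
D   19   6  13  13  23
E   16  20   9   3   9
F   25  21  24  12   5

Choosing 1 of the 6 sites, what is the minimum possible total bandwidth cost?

57

Open {E}.
  Z1→E 16, Z2→E 20, Z3→E 9, Z4→E 3, Z5→E 9  ⇒ total 57.
Compare {C}: total 65.
Compare {A}: total 74.
No size-1 selection does better; minimum is 57.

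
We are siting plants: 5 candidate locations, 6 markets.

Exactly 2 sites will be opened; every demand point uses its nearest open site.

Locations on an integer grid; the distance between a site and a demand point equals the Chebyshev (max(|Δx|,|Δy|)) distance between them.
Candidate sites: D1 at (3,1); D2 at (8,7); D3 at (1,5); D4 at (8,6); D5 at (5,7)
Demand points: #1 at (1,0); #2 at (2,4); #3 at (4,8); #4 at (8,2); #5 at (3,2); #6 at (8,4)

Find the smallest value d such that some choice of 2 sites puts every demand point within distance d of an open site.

4

Open {D1, D4}.
  Farthest demand point is #3 at distance 4 (to D4); all others are ≤ 4.
With {D1, D2} the worst case is 5.
With {D1, D3} the worst case is 5.
No size-2 selection achieves below 4.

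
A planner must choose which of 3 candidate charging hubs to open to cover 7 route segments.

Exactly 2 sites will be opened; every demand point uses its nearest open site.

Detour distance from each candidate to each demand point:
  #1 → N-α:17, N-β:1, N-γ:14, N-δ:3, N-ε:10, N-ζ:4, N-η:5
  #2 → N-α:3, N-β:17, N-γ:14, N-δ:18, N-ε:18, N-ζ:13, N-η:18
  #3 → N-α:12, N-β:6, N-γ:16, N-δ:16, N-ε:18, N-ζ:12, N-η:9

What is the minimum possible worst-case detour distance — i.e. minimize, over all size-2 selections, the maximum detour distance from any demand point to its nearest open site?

14

Open {#1, #2}.
  Farthest demand point is N-γ at detour distance 14 (to #1); all others are ≤ 14.
With {#1, #3} the worst case is 14.
With {#2, #3} the worst case is 18.
No size-2 selection achieves below 14.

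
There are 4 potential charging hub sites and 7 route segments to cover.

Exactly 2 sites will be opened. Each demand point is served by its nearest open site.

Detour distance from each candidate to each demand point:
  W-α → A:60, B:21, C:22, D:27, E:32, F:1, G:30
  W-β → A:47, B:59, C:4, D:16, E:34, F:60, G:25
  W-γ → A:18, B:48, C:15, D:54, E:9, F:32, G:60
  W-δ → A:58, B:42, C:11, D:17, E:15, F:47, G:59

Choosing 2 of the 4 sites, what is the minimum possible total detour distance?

Open {W-α, W-γ}.
  A→W-γ 18, B→W-α 21, C→W-γ 15, D→W-α 27, E→W-γ 9, F→W-α 1, G→W-α 30  ⇒ total 121.
Compare {W-α, W-β}: total 146.
Compare {W-β, W-γ}: total 152.
No size-2 selection does better; minimum is 121.

121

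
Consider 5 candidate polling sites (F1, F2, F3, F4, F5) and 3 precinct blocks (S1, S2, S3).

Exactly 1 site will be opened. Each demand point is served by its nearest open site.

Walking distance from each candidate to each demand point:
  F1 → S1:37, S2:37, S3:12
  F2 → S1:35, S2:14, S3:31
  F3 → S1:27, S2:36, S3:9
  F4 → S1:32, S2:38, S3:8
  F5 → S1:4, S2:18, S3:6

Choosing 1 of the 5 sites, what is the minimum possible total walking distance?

28

Open {F5}.
  S1→F5 4, S2→F5 18, S3→F5 6  ⇒ total 28.
Compare {F3}: total 72.
Compare {F4}: total 78.
No size-1 selection does better; minimum is 28.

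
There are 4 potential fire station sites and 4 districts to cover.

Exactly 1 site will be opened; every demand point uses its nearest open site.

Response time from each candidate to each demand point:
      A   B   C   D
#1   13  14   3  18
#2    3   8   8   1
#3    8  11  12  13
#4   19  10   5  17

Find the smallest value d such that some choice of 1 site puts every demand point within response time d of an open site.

8

Open {#2}.
  Farthest demand point is B at response time 8 (to #2); all others are ≤ 8.
With {#3} the worst case is 13.
With {#1} the worst case is 18.
No size-1 selection achieves below 8.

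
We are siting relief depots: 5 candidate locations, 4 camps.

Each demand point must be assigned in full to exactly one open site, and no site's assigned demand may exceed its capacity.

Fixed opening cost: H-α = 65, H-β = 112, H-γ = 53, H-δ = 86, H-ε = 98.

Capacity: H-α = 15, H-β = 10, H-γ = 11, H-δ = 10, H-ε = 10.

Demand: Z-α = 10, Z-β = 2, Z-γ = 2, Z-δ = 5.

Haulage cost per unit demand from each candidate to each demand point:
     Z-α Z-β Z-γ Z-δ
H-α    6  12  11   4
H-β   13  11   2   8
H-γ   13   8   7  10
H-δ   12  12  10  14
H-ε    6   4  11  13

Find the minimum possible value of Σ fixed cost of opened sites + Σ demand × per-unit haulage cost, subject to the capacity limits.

Open {H-α, H-γ}; cheapest assignment that respects the capacities:
  H-α (cap 15, load 15): Z-α, Z-δ — cost 10×6 + 5×4 = 80
  H-γ (cap 11, load 4): Z-β, Z-γ — cost 2×8 + 2×7 = 30
  Shipping 110, fixed 118 → total 228.
  Any other capacity-feasible assignment to {H-α, H-γ} ships for at least 110.
Compare {H-α, H-ε}: its best feasible assignment gives total 273.
Compare {H-α, H-δ}: its best feasible assignment gives total 275.
Every other set of open sites that can feasibly serve all demand totals ≥ 273 even under its best assignment. Minimum: 228.

228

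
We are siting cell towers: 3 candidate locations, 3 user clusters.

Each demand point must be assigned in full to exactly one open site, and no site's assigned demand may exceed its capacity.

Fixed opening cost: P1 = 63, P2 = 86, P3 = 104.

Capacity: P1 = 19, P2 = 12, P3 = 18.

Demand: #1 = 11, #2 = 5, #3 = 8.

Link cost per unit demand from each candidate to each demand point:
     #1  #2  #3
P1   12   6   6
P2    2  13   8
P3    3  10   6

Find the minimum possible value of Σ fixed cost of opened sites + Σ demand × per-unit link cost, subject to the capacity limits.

Open {P1, P2}; cheapest assignment that respects the capacities:
  P1 (cap 19, load 13): #2, #3 — cost 5×6 + 8×6 = 78
  P2 (cap 12, load 11): #1 — cost 11×2 = 22
  Shipping 100, fixed 149 → total 249.
  Any other capacity-feasible assignment to {P1, P2} ships for at least 100.
Compare {P1, P3}: its best feasible assignment gives total 278.
Compare {P2, P3}: its best feasible assignment gives total 310.
Every other set of open sites that can feasibly serve all demand totals ≥ 278 even under its best assignment. Minimum: 249.

249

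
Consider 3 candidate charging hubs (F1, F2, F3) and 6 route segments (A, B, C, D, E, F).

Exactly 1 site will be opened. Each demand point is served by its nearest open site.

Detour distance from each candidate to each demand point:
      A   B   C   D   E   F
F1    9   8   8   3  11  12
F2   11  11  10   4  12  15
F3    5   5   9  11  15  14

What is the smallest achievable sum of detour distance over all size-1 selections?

51

Open {F1}.
  A→F1 9, B→F1 8, C→F1 8, D→F1 3, E→F1 11, F→F1 12  ⇒ total 51.
Compare {F3}: total 59.
Compare {F2}: total 63.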